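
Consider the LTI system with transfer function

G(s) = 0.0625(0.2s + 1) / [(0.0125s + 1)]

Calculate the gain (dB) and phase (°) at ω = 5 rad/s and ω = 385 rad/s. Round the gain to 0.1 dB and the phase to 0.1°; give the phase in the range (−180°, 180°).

ω = 5: -21.1 dB, 41.4°; ω = 385: -0.2 dB, 11.0°

At ω = 5 rad/s:
zero (1 + j5·0.2) = 1 + j1 → |·| ≈ 1.4142, ∠ ≈ 45.00°
pole (1 + j5·0.0125) = 1 + j0.0625 → |·| ≈ 1.002, ∠ ≈ 3.58°
|G| = 0.0625 · 1.4142 / (1.002) ≈ 0.088211
Gain = 20 log₁₀(0.088211) ≈ -21.09 dB
∠G = (45.00°) − (3.58°) = 41.42°

At ω = 385 rad/s:
zero (1 + j385·0.2) = 1 + j77 → |·| ≈ 77.006, ∠ ≈ 89.26°
pole (1 + j385·0.0125) = 1 + j4.8125 → |·| ≈ 4.9153, ∠ ≈ 78.26°
|G| = 0.0625 · 77.006 / (4.9153) ≈ 0.97916
Gain = 20 log₁₀(0.97916) ≈ -0.18 dB
∠G = (89.26°) − (78.26°) = 11.00°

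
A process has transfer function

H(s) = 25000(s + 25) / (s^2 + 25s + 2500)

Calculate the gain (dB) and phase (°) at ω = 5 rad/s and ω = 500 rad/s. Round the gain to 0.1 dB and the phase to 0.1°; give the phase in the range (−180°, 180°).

At s = jω = j5:
zero (s+25): 25 + j5 → |·| = √(25²+5²) = √650 ≈ 25.495, ∠ = arctan(5/25) ≈ 11.31°
quadratic: (j5)² + 25·j5 + 2500 = 2475 + j125 → |·| ≈ 2478.2, ∠ ≈ 2.89°
|H| = 25000 · 25.495 / 2478.2 ≈ 257.19
Gain = 20 log₁₀(257.19) ≈ 48.21 dB
∠H = 11.31° − 2.89° = 8.42°

At s = jω = j500:
zero (s+25): 25 + j500 → |·| = √(25²+500²) = √250625 ≈ 500.62, ∠ = arctan(500/25) ≈ 87.14°
quadratic: (j500)² + 25·j500 + 2500 = -247500 + j12500 → |·| ≈ 2.4782e+05, ∠ ≈ 177.11°
|H| = 25000 · 500.62 / 2.4782e+05 ≈ 50.502
Gain = 20 log₁₀(50.502) ≈ 34.07 dB
∠H = 87.14° − 177.11° = -89.97°

ω = 5: 48.2 dB, 8.4°; ω = 500: 34.1 dB, -90.0°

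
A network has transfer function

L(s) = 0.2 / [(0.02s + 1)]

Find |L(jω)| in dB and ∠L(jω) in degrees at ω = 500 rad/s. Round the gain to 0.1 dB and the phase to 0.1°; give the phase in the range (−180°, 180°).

-34.0 dB, -84.3°

At ω = 500 rad/s:
pole (1 + j500·0.02) = 1 + j10 → |·| ≈ 10.05, ∠ ≈ 84.29°
|L| = 0.2 · 1 / (10.05) ≈ 0.0199
Gain = 20 log₁₀(0.0199) ≈ -34.02 dB
∠L = (0°) − (84.29°) = -84.29°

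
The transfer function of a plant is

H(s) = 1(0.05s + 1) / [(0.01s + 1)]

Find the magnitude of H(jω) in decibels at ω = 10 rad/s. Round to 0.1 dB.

At ω = 10 rad/s:
zero (1 + j10·0.05) = 1 + j0.5 → |·| ≈ 1.118, ∠ ≈ 26.57°
pole (1 + j10·0.01) = 1 + j0.1 → |·| ≈ 1.005, ∠ ≈ 5.71°
|H| = 1 · 1.118 / (1.005) ≈ 1.1124
Gain = 20 log₁₀(1.1124) ≈ 0.93 dB

0.9 dB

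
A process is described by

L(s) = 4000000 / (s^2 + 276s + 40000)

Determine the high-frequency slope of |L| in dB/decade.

-40 dB/decade

Each pole contributes −20 dB/decade at high frequency; each zero contributes +20 dB/decade.
Net: 0 zero(s) − 2 pole(s) → -40 dB/decade.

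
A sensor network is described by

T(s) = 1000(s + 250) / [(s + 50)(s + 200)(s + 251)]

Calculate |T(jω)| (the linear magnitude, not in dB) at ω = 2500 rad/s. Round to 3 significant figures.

0.000159

At s = jω = j2500:
zero (s+250): 250 + j2500 → |·| = √(250²+2500²) = √6312500 ≈ 2512.5, ∠ = arctan(2500/250) ≈ 84.29°
pole (s+50): 50 + j2500 → |·| = √(50²+2500²) = √6252500 ≈ 2500.5, ∠ = arctan(2500/50) ≈ 88.85°
pole (s+200): 200 + j2500 → |·| = √(200²+2500²) = √6290000 ≈ 2508, ∠ = arctan(2500/200) ≈ 85.43°
pole (s+251): 251 + j2500 → |·| = √(251²+2500²) = √6313001 ≈ 2512.6, ∠ = arctan(2500/251) ≈ 84.27°
|T| = 1000 · 2512.5 / 1.5757e+10 ≈ 0.00015945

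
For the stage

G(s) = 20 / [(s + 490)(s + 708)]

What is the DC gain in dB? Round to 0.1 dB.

G(0) = 20 / (490·708) ≈ 5.765e-05
20 log₁₀(5.765e-05) ≈ -84.78 dB

-84.8 dB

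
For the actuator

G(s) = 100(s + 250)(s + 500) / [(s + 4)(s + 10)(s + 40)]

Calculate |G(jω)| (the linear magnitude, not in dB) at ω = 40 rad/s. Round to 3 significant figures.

At s = jω = j40:
zero (s+250): 250 + j40 → |·| = √(250²+40²) = √64100 ≈ 253.18, ∠ = arctan(40/250) ≈ 9.09°
zero (s+500): 500 + j40 → |·| = √(500²+40²) = √251600 ≈ 501.6, ∠ = arctan(40/500) ≈ 4.57°
pole (s+4): 4 + j40 → |·| = √(4²+40²) = √1616 ≈ 40.2, ∠ = arctan(40/4) ≈ 84.29°
pole (s+10): 10 + j40 → |·| = √(10²+40²) = √1700 ≈ 41.231, ∠ = arctan(40/10) ≈ 75.96°
pole (s+40): 40 + j40 → |·| = √(40²+40²) = √3200 ≈ 56.569, ∠ = arctan(40/40) ≈ 45.00°
|G| = 100 · 1.27e+05 / 93762 ≈ 135.45

135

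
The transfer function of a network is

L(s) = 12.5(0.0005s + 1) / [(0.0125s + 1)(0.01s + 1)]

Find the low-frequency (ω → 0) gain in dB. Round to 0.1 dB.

L(0) = 12.5 · 1 / 1 = 12.5
20 log₁₀(12.5) ≈ 21.94 dB

21.9 dB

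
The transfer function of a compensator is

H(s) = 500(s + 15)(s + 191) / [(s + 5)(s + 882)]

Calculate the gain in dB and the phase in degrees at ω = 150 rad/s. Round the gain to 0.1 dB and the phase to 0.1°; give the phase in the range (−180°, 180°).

42.7 dB, 24.7°

At s = jω = j150:
zero (s+15): 15 + j150 → |·| = √(15²+150²) = √22725 ≈ 150.75, ∠ = arctan(150/15) ≈ 84.29°
zero (s+191): 191 + j150 → |·| = √(191²+150²) = √58981 ≈ 242.86, ∠ = arctan(150/191) ≈ 38.14°
pole (s+5): 5 + j150 → |·| = √(5²+150²) = √22525 ≈ 150.08, ∠ = arctan(150/5) ≈ 88.09°
pole (s+882): 882 + j150 → |·| = √(882²+150²) = √800424 ≈ 894.66, ∠ = arctan(150/882) ≈ 9.65°
|H| = 500 · 36611 / 1.3427e+05 ≈ 136.33
Gain = 20 log₁₀(136.33) ≈ 42.69 dB
∠H = 122.43° − 97.74° = 24.69°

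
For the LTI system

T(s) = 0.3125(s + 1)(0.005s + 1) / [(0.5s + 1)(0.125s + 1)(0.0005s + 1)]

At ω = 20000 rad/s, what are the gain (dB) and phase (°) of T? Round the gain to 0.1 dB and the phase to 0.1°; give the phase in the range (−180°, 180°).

At ω = 20000 rad/s:
zero (1 + j20000·1) = 1 + j20000 → |·| ≈ 20000, ∠ ≈ 90.00°
zero (1 + j20000·0.005) = 1 + j100 → |·| ≈ 100, ∠ ≈ 89.43°
pole (1 + j20000·0.5) = 1 + j10000 → |·| ≈ 10000, ∠ ≈ 89.99°
pole (1 + j20000·0.125) = 1 + j2500 → |·| ≈ 2500, ∠ ≈ 89.98°
pole (1 + j20000·0.0005) = 1 + j10 → |·| ≈ 10.05, ∠ ≈ 84.29°
|T| = 0.3125 · 20000 · 100 / (10000 · 2500 · 10.05) ≈ 0.0024876
Gain = 20 log₁₀(0.0024876) ≈ -52.08 dB
∠T = (90.00° + 89.43°) − (89.99° + 89.98° + 84.29°) = -84.83°

-52.1 dB, -84.8°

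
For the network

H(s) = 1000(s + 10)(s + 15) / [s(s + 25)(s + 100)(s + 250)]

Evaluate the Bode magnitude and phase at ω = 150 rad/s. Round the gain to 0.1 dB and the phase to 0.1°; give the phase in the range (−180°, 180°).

At s = jω = j150:
zero (s+10): 10 + j150 → |·| = √(10²+150²) = √22600 ≈ 150.33, ∠ = arctan(150/10) ≈ 86.19°
zero (s+15): 15 + j150 → |·| = √(15²+150²) = √22725 ≈ 150.75, ∠ = arctan(150/15) ≈ 84.29°
pole (s+25): 25 + j150 → |·| = √(25²+150²) = √23125 ≈ 152.07, ∠ = arctan(150/25) ≈ 80.54°
pole (s+100): 100 + j150 → |·| = √(100²+150²) = √32500 ≈ 180.28, ∠ = arctan(150/100) ≈ 56.31°
pole (s+250): 250 + j150 → |·| = √(250²+150²) = √85000 ≈ 291.55, ∠ = arctan(150/250) ≈ 30.96°
pole at origin: |s| = 150, ∠ = 90.00° (in denominator)
|H| = 1000 · 22662 / 1.1989e+09 ≈ 0.018902
Gain = 20 log₁₀(0.018902) ≈ -34.47 dB
∠H = 170.48° − 257.81° = -87.33°

-34.5 dB, -87.3°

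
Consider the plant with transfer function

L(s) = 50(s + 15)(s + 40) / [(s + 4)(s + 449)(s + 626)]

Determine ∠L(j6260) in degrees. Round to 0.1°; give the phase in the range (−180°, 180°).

-80.7°

At s = jω = j6260:
zero (s+15): 15 + j6260 → |·| = √(15²+6260²) = √39187825 ≈ 6260, ∠ = arctan(6260/15) ≈ 89.86°
zero (s+40): 40 + j6260 → |·| = √(40²+6260²) = √39189200 ≈ 6260.1, ∠ = arctan(6260/40) ≈ 89.63°
pole (s+4): 4 + j6260 → |·| = √(4²+6260²) = √39187616 ≈ 6260, ∠ = arctan(6260/4) ≈ 89.96°
pole (s+449): 449 + j6260 → |·| = √(449²+6260²) = √39389201 ≈ 6276.1, ∠ = arctan(6260/449) ≈ 85.90°
pole (s+626): 626 + j6260 → |·| = √(626²+6260²) = √39579476 ≈ 6291.2, ∠ = arctan(6260/626) ≈ 84.29°
∠L = 179.49° − 260.15° = -80.66°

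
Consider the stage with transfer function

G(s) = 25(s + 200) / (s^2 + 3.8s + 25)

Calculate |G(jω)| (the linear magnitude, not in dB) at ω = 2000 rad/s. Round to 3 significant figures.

At s = jω = j2000:
zero (s+200): 200 + j2000 → |·| = √(200²+2000²) = √4040000 ≈ 2010, ∠ = arctan(2000/200) ≈ 84.29°
quadratic: (j2000)² + 3.8·j2000 + 25 = -3999975 + j7600 → |·| ≈ 4e+06, ∠ ≈ 179.89°
|G| = 25 · 2010 / 4e+06 ≈ 0.012563

0.0126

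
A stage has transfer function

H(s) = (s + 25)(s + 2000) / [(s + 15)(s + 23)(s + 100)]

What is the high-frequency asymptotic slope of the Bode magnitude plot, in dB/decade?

Each pole contributes −20 dB/decade at high frequency; each zero contributes +20 dB/decade.
Net: 2 zero(s) − 3 pole(s) → -20 dB/decade.

-20 dB/decade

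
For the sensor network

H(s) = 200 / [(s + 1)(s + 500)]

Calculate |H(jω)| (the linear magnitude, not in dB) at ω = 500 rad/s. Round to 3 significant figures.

0.000566

At s = jω = j500:
pole (s+1): 1 + j500 → |·| = √(1²+500²) = √250001 ≈ 500, ∠ = arctan(500/1) ≈ 89.89°
pole (s+500): 500 + j500 → |·| = √(500²+500²) = √500000 ≈ 707.11, ∠ = arctan(500/500) ≈ 45.00°
|H| = 200 / 3.5356e+05 ≈ 0.00056567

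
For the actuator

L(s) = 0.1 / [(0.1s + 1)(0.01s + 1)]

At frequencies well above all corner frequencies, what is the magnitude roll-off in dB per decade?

-40 dB/decade

Each pole contributes −20 dB/decade at high frequency; each zero contributes +20 dB/decade.
Net: 0 zero(s) − 2 pole(s) → -40 dB/decade.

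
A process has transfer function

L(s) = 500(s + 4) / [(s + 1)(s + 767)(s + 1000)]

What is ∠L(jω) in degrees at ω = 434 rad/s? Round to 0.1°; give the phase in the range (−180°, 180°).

At s = jω = j434:
zero (s+4): 4 + j434 → |·| = √(4²+434²) = √188372 ≈ 434.02, ∠ = arctan(434/4) ≈ 89.47°
pole (s+1): 1 + j434 → |·| = √(1²+434²) = √188357 ≈ 434, ∠ = arctan(434/1) ≈ 89.87°
pole (s+767): 767 + j434 → |·| = √(767²+434²) = √776645 ≈ 881.27, ∠ = arctan(434/767) ≈ 29.50°
pole (s+1000): 1000 + j434 → |·| = √(1000²+434²) = √1188356 ≈ 1090.1, ∠ = arctan(434/1000) ≈ 23.46°
∠L = 89.47° − 142.83° = -53.36°

-53.4°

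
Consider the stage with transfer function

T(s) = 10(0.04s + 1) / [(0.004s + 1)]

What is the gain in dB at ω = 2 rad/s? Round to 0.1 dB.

20.0 dB

At ω = 2 rad/s:
zero (1 + j2·0.04) = 1 + j0.08 → |·| ≈ 1.0032, ∠ ≈ 4.57°
pole (1 + j2·0.004) = 1 + j0.008 → |·| ≈ 1, ∠ ≈ 0.46°
|T| = 10 · 1.0032 / (1) ≈ 10.032
Gain = 20 log₁₀(10.032) ≈ 20.03 dB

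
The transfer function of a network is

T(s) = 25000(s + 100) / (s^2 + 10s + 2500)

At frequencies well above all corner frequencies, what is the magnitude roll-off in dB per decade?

Each pole contributes −20 dB/decade at high frequency; each zero contributes +20 dB/decade.
Net: 1 zero(s) − 2 pole(s) → -20 dB/decade.

-20 dB/decade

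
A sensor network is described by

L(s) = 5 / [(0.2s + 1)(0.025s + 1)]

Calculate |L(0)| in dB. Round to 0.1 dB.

14.0 dB

L(0) = 5 · 1 / 1 = 5
20 log₁₀(5) ≈ 13.98 dB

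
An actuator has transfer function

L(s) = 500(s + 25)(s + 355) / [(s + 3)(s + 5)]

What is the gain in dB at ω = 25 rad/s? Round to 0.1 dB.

79.8 dB

At s = jω = j25:
zero (s+25): 25 + j25 → |·| = √(25²+25²) = √1250 ≈ 35.355, ∠ = arctan(25/25) ≈ 45.00°
zero (s+355): 355 + j25 → |·| = √(355²+25²) = √126650 ≈ 355.88, ∠ = arctan(25/355) ≈ 4.03°
pole (s+3): 3 + j25 → |·| = √(3²+25²) = √634 ≈ 25.179, ∠ = arctan(25/3) ≈ 83.16°
pole (s+5): 5 + j25 → |·| = √(5²+25²) = √650 ≈ 25.495, ∠ = arctan(25/5) ≈ 78.69°
|L| = 500 · 12582 / 641.94 ≈ 9800
Gain = 20 log₁₀(9800) ≈ 79.82 dB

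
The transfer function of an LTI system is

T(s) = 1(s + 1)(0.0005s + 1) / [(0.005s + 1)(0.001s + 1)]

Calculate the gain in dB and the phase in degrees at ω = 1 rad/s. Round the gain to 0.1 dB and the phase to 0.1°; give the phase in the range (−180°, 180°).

At ω = 1 rad/s:
zero (1 + j1·1) = 1 + j1 → |·| ≈ 1.4142, ∠ ≈ 45.00°
zero (1 + j1·0.0005) = 1 + j0.0005 → |·| ≈ 1, ∠ ≈ 0.03°
pole (1 + j1·0.005) = 1 + j0.005 → |·| ≈ 1, ∠ ≈ 0.29°
pole (1 + j1·0.001) = 1 + j0.001 → |·| ≈ 1, ∠ ≈ 0.06°
|T| = 1 · 1.4142 · 1 / (1 · 1) ≈ 1.4142
Gain = 20 log₁₀(1.4142) ≈ 3.01 dB
∠T = (45.00° + 0.03°) − (0.29° + 0.06°) = 44.68°

3.0 dB, 44.7°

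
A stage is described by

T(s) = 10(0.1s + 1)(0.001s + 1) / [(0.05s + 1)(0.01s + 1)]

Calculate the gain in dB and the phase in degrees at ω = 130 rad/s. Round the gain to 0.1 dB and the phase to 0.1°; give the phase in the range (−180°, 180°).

21.7 dB, -40.7°

At ω = 130 rad/s:
zero (1 + j130·0.1) = 1 + j13 → |·| ≈ 13.038, ∠ ≈ 85.60°
zero (1 + j130·0.001) = 1 + j0.13 → |·| ≈ 1.0084, ∠ ≈ 7.41°
pole (1 + j130·0.05) = 1 + j6.5 → |·| ≈ 6.5765, ∠ ≈ 81.25°
pole (1 + j130·0.01) = 1 + j1.3 → |·| ≈ 1.6401, ∠ ≈ 52.43°
|T| = 10 · 13.038 · 1.0084 / (6.5765 · 1.6401) ≈ 12.189
Gain = 20 log₁₀(12.189) ≈ 21.72 dB
∠T = (85.60° + 7.41°) − (81.25° + 52.43°) = -40.67°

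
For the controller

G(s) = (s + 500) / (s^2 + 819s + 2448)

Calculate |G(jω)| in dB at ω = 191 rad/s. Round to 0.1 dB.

Substitute s = j191:
Numerator: (j191) + 500 = 500 + j191
Denominator: (j191)^2 + 819(j191) + 2448 = -34033 + j156429
|N| = √(500² + 191²) ≈ 535.24, ∠N ≈ 20.91°
|D| = √(34033² + 156429²) ≈ 1.6009e+05, ∠D ≈ 102.27°
|G| = 535.24 / 1.6009e+05 ≈ 0.0033434
Gain = 20 log₁₀(0.0033434) ≈ -49.52 dB

-49.5 dB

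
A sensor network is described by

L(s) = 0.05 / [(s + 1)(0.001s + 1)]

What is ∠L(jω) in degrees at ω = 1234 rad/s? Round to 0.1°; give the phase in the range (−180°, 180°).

-140.9°

At ω = 1234 rad/s:
pole (1 + j1234·1) = 1 + j1234 → |·| ≈ 1234, ∠ ≈ 89.95°
pole (1 + j1234·0.001) = 1 + j1.234 → |·| ≈ 1.5883, ∠ ≈ 50.98°
∠L = (0°) − (89.95° + 50.98°) = -140.93°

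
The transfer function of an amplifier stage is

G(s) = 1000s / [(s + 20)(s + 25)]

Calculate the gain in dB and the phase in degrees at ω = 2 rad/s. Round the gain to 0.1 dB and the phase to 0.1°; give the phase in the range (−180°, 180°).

12.0 dB, 79.7°

At s = jω = j2:
zero at origin: s = j2 → |·| = 2, ∠ = 90.00°
pole (s+20): 20 + j2 → |·| = √(20²+2²) = √404 ≈ 20.1, ∠ = arctan(2/20) ≈ 5.71°
pole (s+25): 25 + j2 → |·| = √(25²+2²) = √629 ≈ 25.08, ∠ = arctan(2/25) ≈ 4.57°
|G| = 1000 · 2 / 504.11 ≈ 3.9674
Gain = 20 log₁₀(3.9674) ≈ 11.97 dB
∠G = 90.00° − 10.28° = 79.72°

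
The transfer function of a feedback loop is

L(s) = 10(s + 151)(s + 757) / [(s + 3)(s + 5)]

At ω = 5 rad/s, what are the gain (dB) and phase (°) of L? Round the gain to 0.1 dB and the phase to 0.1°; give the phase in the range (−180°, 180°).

At s = jω = j5:
zero (s+151): 151 + j5 → |·| = √(151²+5²) = √22826 ≈ 151.08, ∠ = arctan(5/151) ≈ 1.90°
zero (s+757): 757 + j5 → |·| = √(757²+5²) = √573074 ≈ 757.02, ∠ = arctan(5/757) ≈ 0.38°
pole (s+3): 3 + j5 → |·| = √(3²+5²) = √34 ≈ 5.831, ∠ = arctan(5/3) ≈ 59.04°
pole (s+5): 5 + j5 → |·| = √(5²+5²) = √50 ≈ 7.0711, ∠ = arctan(5/5) ≈ 45.00°
|L| = 10 · 1.1437e+05 / 41.232 ≈ 27738
Gain = 20 log₁₀(27738) ≈ 88.86 dB
∠L = 2.28° − 104.04° = -101.76°

88.9 dB, -101.8°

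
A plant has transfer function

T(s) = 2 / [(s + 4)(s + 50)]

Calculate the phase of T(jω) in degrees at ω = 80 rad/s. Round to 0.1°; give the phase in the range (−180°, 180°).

At s = jω = j80:
pole (s+4): 4 + j80 → |·| = √(4²+80²) = √6416 ≈ 80.1, ∠ = arctan(80/4) ≈ 87.14°
pole (s+50): 50 + j80 → |·| = √(50²+80²) = √8900 ≈ 94.34, ∠ = arctan(80/50) ≈ 57.99°
∠T = 0.00° − 145.13° = -145.13°

-145.1°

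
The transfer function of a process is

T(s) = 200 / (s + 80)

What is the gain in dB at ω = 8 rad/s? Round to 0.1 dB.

7.9 dB

At s = jω = j8:
pole (s+80): 80 + j8 → |·| = √(80²+8²) = √6464 ≈ 80.399, ∠ = arctan(8/80) ≈ 5.71°
|T| = 200 / 80.399 ≈ 2.4876
Gain = 20 log₁₀(2.4876) ≈ 7.92 dB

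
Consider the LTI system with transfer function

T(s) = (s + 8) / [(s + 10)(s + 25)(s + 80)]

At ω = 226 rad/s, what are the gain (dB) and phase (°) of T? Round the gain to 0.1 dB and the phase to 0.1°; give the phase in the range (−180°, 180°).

-94.7 dB, -153.7°

At s = jω = j226:
zero (s+8): 8 + j226 → |·| = √(8²+226²) = √51140 ≈ 226.14, ∠ = arctan(226/8) ≈ 87.97°
pole (s+10): 10 + j226 → |·| = √(10²+226²) = √51176 ≈ 226.22, ∠ = arctan(226/10) ≈ 87.47°
pole (s+25): 25 + j226 → |·| = √(25²+226²) = √51701 ≈ 227.38, ∠ = arctan(226/25) ≈ 83.69°
pole (s+80): 80 + j226 → |·| = √(80²+226²) = √57476 ≈ 239.74, ∠ = arctan(226/80) ≈ 70.51°
|T| = 1 · 226.14 / 1.2332e+07 ≈ 1.8338e-05
Gain = 20 log₁₀(1.8338e-05) ≈ -94.73 dB
∠T = 87.97° − 241.67° = -153.70°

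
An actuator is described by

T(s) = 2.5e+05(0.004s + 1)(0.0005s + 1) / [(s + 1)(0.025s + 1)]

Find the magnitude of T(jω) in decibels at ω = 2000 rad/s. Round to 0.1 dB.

At ω = 2000 rad/s:
zero (1 + j2000·0.004) = 1 + j8 → |·| ≈ 8.0623, ∠ ≈ 82.87°
zero (1 + j2000·0.0005) = 1 + j1 → |·| ≈ 1.4142, ∠ ≈ 45.00°
pole (1 + j2000·1) = 1 + j2000 → |·| ≈ 2000, ∠ ≈ 89.97°
pole (1 + j2000·0.025) = 1 + j50 → |·| ≈ 50.01, ∠ ≈ 88.85°
|T| = 2.5e+05 · 8.0623 · 1.4142 / (2000 · 50.01) ≈ 28.499
Gain = 20 log₁₀(28.499) ≈ 29.10 dB

29.1 dB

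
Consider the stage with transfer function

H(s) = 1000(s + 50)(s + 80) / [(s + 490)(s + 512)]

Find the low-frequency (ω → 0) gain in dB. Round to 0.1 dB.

H(0) = 1000·50·80 / (490·512) ≈ 15.944
20 log₁₀(15.944) ≈ 24.05 dB

24.1 dB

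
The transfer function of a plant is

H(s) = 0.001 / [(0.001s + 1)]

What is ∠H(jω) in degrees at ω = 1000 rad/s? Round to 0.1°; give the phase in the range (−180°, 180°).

-45.0°

At ω = 1000 rad/s:
pole (1 + j1000·0.001) = 1 + j1 → |·| ≈ 1.4142, ∠ ≈ 45.00°
∠H = (0°) − (45.00°) = -45.00°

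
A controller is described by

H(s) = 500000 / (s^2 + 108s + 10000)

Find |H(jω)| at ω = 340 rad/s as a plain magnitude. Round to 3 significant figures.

4.47

At s = jω = j340:
quadratic: (j340)² + 108·j340 + 10000 = -105600 + j36720 → |·| ≈ 1.118e+05, ∠ ≈ 160.83°
|H| = 500000 / 1.118e+05 ≈ 4.4723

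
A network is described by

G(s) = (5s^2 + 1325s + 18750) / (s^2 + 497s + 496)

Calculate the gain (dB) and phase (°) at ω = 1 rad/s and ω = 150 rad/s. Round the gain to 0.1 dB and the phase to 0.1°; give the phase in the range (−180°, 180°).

ω = 1: 28.6 dB, -41.1°; ω = 150: 9.0 dB, 8.8°

Substitute s = j1:
Numerator: 5(j1)^2 + 1325(j1) + 18750 = 18745 + j1325
Denominator: (j1)^2 + 497(j1) + 496 = 495 + j497
|N| = √(18745² + 1325²) ≈ 18792, ∠N ≈ 4.04°
|D| = √(495² + 497²) ≈ 701.45, ∠D ≈ 45.12°
|G| = 18792 / 701.45 ≈ 26.79
Gain = 20 log₁₀(26.79) ≈ 28.56 dB
∠G = 4.04° − 45.12° = -41.08°

Substitute s = j150:
Numerator: 5(j150)^2 + 1325(j150) + 18750 = -93750 + j198750
Denominator: (j150)^2 + 497(j150) + 496 = -22004 + j74550
|N| = √(93750² + 198750²) ≈ 2.1975e+05, ∠N ≈ 115.25°
|D| = √(22004² + 74550²) ≈ 77730, ∠D ≈ 106.44°
|G| = 2.1975e+05 / 77730 ≈ 2.8271
Gain = 20 log₁₀(2.8271) ≈ 9.03 dB
∠G = 115.25° − 106.44° = 8.81°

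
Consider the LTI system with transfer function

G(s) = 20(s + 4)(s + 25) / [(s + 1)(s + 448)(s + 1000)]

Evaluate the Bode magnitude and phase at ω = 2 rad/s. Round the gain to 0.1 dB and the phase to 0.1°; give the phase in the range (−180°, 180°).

At s = jω = j2:
zero (s+4): 4 + j2 → |·| = √(4²+2²) = √20 ≈ 4.4721, ∠ = arctan(2/4) ≈ 26.57°
zero (s+25): 25 + j2 → |·| = √(25²+2²) = √629 ≈ 25.08, ∠ = arctan(2/25) ≈ 4.57°
pole (s+1): 1 + j2 → |·| = √(1²+2²) = √5 ≈ 2.2361, ∠ = arctan(2/1) ≈ 63.43°
pole (s+448): 448 + j2 → |·| = √(448²+2²) = √200708 ≈ 448, ∠ = arctan(2/448) ≈ 0.26°
pole (s+1000): 1000 + j2 → |·| = √(1000²+2²) = √1000004 ≈ 1000, ∠ = arctan(2/1000) ≈ 0.11°
|G| = 20 · 112.16 / 1.0018e+06 ≈ 0.0022392
Gain = 20 log₁₀(0.0022392) ≈ -53.00 dB
∠G = 31.14° − 63.80° = -32.66°

-53.0 dB, -32.7°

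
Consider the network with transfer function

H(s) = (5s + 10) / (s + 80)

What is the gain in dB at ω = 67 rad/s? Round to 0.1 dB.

Substitute s = j67:
Numerator: 5(j67) + 10 = 10 + j335
Denominator: (j67) + 80 = 80 + j67
|N| = √(10² + 335²) ≈ 335.15, ∠N ≈ 88.29°
|D| = √(80² + 67²) ≈ 104.35, ∠D ≈ 39.95°
|H| = 335.15 / 104.35 ≈ 3.2118
Gain = 20 log₁₀(3.2118) ≈ 10.13 dB

10.1 dB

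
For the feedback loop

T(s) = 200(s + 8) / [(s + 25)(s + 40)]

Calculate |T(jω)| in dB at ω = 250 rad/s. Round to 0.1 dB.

At s = jω = j250:
zero (s+8): 8 + j250 → |·| = √(8²+250²) = √62564 ≈ 250.13, ∠ = arctan(250/8) ≈ 88.17°
pole (s+25): 25 + j250 → |·| = √(25²+250²) = √63125 ≈ 251.25, ∠ = arctan(250/25) ≈ 84.29°
pole (s+40): 40 + j250 → |·| = √(40²+250²) = √64100 ≈ 253.18, ∠ = arctan(250/40) ≈ 80.91°
|T| = 200 · 250.13 / 63611 ≈ 0.78644
Gain = 20 log₁₀(0.78644) ≈ -2.09 dB

-2.1 dB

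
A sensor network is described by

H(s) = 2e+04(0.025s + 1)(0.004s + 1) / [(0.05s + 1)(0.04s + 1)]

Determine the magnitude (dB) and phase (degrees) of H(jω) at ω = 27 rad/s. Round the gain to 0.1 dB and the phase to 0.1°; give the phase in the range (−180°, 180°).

79.8 dB, -60.5°

At ω = 27 rad/s:
zero (1 + j27·0.025) = 1 + j0.675 → |·| ≈ 1.2065, ∠ ≈ 34.02°
zero (1 + j27·0.004) = 1 + j0.108 → |·| ≈ 1.0058, ∠ ≈ 6.16°
pole (1 + j27·0.05) = 1 + j1.35 → |·| ≈ 1.68, ∠ ≈ 53.47°
pole (1 + j27·0.04) = 1 + j1.08 → |·| ≈ 1.4719, ∠ ≈ 47.20°
|H| = 2e+04 · 1.2065 · 1.0058 / (1.68 · 1.4719) ≈ 9814.8
Gain = 20 log₁₀(9814.8) ≈ 79.84 dB
∠H = (34.02° + 6.16°) − (53.47° + 47.20°) = -60.49°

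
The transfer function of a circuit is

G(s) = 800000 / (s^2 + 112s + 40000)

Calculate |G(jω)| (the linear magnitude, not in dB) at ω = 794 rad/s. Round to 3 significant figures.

1.34

At s = jω = j794:
quadratic: (j794)² + 112·j794 + 40000 = -590436 + j88928 → |·| ≈ 5.971e+05, ∠ ≈ 171.43°
|G| = 800000 / 5.971e+05 ≈ 1.3398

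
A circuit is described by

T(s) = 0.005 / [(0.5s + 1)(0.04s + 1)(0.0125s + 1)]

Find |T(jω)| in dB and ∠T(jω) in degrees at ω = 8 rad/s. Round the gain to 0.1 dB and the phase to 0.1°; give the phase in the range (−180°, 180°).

-58.8 dB, -99.4°

At ω = 8 rad/s:
pole (1 + j8·0.5) = 1 + j4 → |·| ≈ 4.1231, ∠ ≈ 75.96°
pole (1 + j8·0.04) = 1 + j0.32 → |·| ≈ 1.05, ∠ ≈ 17.74°
pole (1 + j8·0.0125) = 1 + j0.1 → |·| ≈ 1.005, ∠ ≈ 5.71°
|T| = 0.005 · 1 / (4.1231 · 1.05 · 1.005) ≈ 0.0011492
Gain = 20 log₁₀(0.0011492) ≈ -58.79 dB
∠T = (0°) − (75.96° + 17.74° + 5.71°) = -99.41°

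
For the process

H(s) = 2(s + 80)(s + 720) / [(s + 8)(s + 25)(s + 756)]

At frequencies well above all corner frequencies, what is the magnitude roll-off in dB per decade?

-20 dB/decade

Each pole contributes −20 dB/decade at high frequency; each zero contributes +20 dB/decade.
Net: 2 zero(s) − 3 pole(s) → -20 dB/decade.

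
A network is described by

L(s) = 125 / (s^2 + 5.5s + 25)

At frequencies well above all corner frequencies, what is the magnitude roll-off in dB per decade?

-40 dB/decade

Each pole contributes −20 dB/decade at high frequency; each zero contributes +20 dB/decade.
Net: 0 zero(s) − 2 pole(s) → -40 dB/decade.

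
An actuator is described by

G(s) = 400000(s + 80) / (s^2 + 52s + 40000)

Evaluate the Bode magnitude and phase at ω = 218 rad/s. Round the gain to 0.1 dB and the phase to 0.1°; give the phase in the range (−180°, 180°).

At s = jω = j218:
zero (s+80): 80 + j218 → |·| = √(80²+218²) = √53924 ≈ 232.22, ∠ = arctan(218/80) ≈ 69.85°
quadratic: (j218)² + 52·j218 + 40000 = -7524 + j11336 → |·| ≈ 13606, ∠ ≈ 123.57°
|G| = 400000 · 232.22 / 13606 ≈ 6827
Gain = 20 log₁₀(6827) ≈ 76.68 dB
∠G = 69.85° − 123.57° = -53.72°

76.7 dB, -53.7°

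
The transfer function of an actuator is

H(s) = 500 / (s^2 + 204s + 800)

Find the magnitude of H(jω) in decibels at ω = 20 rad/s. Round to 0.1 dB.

Substitute s = j20:
Numerator: 500 = 500 + j0
Denominator: (j20)^2 + 204(j20) + 800 = 400 + j4080
|N| = √(500² + 0²) ≈ 500, ∠N ≈ 0.00°
|D| = √(400² + 4080²) ≈ 4099.6, ∠D ≈ 84.40°
|H| = 500 / 4099.6 ≈ 0.12196
Gain = 20 log₁₀(0.12196) ≈ -18.28 dB

-18.3 dB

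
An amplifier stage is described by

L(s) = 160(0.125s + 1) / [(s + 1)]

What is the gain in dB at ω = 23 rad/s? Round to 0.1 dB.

At ω = 23 rad/s:
zero (1 + j23·0.125) = 1 + j2.875 → |·| ≈ 3.0439, ∠ ≈ 70.82°
pole (1 + j23·1) = 1 + j23 → |·| ≈ 23.022, ∠ ≈ 87.51°
|L| = 160 · 3.0439 / (23.022) ≈ 21.155
Gain = 20 log₁₀(21.155) ≈ 26.51 dB

26.5 dB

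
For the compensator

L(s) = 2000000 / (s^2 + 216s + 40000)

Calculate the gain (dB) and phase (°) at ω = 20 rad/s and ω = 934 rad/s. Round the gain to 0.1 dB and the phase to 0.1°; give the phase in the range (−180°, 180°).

ω = 20: 34.0 dB, -6.2°; ω = 934: 7.4 dB, -166.4°

At s = jω = j20:
quadratic: (j20)² + 216·j20 + 40000 = 39600 + j4320 → |·| ≈ 39835, ∠ ≈ 6.23°
|L| = 2000000 / 39835 ≈ 50.207
Gain = 20 log₁₀(50.207) ≈ 34.02 dB
∠L = 0.00° − 6.23° = -6.23°

At s = jω = j934:
quadratic: (j934)² + 216·j934 + 40000 = -832356 + j201744 → |·| ≈ 8.5646e+05, ∠ ≈ 166.38°
|L| = 2000000 / 8.5646e+05 ≈ 2.3352
Gain = 20 log₁₀(2.3352) ≈ 7.37 dB
∠L = 0.00° − 166.38° = -166.38°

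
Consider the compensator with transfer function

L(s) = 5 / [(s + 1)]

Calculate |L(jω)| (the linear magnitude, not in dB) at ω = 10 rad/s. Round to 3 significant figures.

0.498

At ω = 10 rad/s:
pole (1 + j10·1) = 1 + j10 → |·| ≈ 10.05, ∠ ≈ 84.29°
|L| = 5 · 1 / (10.05) ≈ 0.49751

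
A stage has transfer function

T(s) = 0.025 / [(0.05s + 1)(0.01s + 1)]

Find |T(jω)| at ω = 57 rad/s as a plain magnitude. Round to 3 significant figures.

0.00719

At ω = 57 rad/s:
pole (1 + j57·0.05) = 1 + j2.85 → |·| ≈ 3.0203, ∠ ≈ 70.67°
pole (1 + j57·0.01) = 1 + j0.57 → |·| ≈ 1.151, ∠ ≈ 29.68°
|T| = 0.025 · 1 / (3.0203 · 1.151) ≈ 0.0071914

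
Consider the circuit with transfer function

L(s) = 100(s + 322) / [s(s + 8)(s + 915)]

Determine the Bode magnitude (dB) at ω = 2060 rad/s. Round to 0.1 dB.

-93.2 dB

At s = jω = j2060:
zero (s+322): 322 + j2060 → |·| = √(322²+2060²) = √4347284 ≈ 2085, ∠ = arctan(2060/322) ≈ 81.12°
pole (s+8): 8 + j2060 → |·| = √(8²+2060²) = √4243664 ≈ 2060, ∠ = arctan(2060/8) ≈ 89.78°
pole (s+915): 915 + j2060 → |·| = √(915²+2060²) = √5080825 ≈ 2254.1, ∠ = arctan(2060/915) ≈ 66.05°
pole at origin: |s| = 2060, ∠ = 90.00° (in denominator)
|L| = 100 · 2085 / 9.5655e+09 ≈ 2.1797e-05
Gain = 20 log₁₀(2.1797e-05) ≈ -93.23 dB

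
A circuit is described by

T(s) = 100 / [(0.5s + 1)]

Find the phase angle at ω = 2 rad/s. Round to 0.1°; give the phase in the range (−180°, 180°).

At ω = 2 rad/s:
pole (1 + j2·0.5) = 1 + j1 → |·| ≈ 1.4142, ∠ ≈ 45.00°
∠T = (0°) − (45.00°) = -45.00°

-45.0°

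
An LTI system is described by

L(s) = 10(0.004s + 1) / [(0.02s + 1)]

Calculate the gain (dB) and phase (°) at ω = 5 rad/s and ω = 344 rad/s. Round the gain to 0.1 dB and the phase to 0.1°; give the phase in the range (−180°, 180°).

At ω = 5 rad/s:
zero (1 + j5·0.004) = 1 + j0.02 → |·| ≈ 1.0002, ∠ ≈ 1.15°
pole (1 + j5·0.02) = 1 + j0.1 → |·| ≈ 1.005, ∠ ≈ 5.71°
|L| = 10 · 1.0002 / (1.005) ≈ 9.9522
Gain = 20 log₁₀(9.9522) ≈ 19.96 dB
∠L = (1.15°) − (5.71°) = -4.56°

At ω = 344 rad/s:
zero (1 + j344·0.004) = 1 + j1.376 → |·| ≈ 1.701, ∠ ≈ 53.99°
pole (1 + j344·0.02) = 1 + j6.88 → |·| ≈ 6.9523, ∠ ≈ 81.73°
|L| = 10 · 1.701 / (6.9523) ≈ 2.4467
Gain = 20 log₁₀(2.4467) ≈ 7.77 dB
∠L = (53.99°) − (81.73°) = -27.74°

ω = 5: 20.0 dB, -4.6°; ω = 344: 7.8 dB, -27.7°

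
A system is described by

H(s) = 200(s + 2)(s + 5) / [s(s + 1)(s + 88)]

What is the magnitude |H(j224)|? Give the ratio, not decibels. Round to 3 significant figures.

At s = jω = j224:
zero (s+2): 2 + j224 → |·| = √(2²+224²) = √50180 ≈ 224.01, ∠ = arctan(224/2) ≈ 89.49°
zero (s+5): 5 + j224 → |·| = √(5²+224²) = √50201 ≈ 224.06, ∠ = arctan(224/5) ≈ 88.72°
pole (s+1): 1 + j224 → |·| = √(1²+224²) = √50177 ≈ 224, ∠ = arctan(224/1) ≈ 89.74°
pole (s+88): 88 + j224 → |·| = √(88²+224²) = √57920 ≈ 240.67, ∠ = arctan(224/88) ≈ 68.55°
pole at origin: |s| = 224, ∠ = 90.00° (in denominator)
|H| = 200 · 50192 / 1.2076e+07 ≈ 0.83127

0.831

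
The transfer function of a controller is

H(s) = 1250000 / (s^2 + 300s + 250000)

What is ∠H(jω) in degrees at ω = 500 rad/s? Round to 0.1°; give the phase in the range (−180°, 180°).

-90.0°

At s = jω = j500:
quadratic: (j500)² + 300·j500 + 250000 = 0 + j150000 → |·| ≈ 1.5e+05, ∠ ≈ 90.00°
∠H = 0.00° − 90.00° = -90.00°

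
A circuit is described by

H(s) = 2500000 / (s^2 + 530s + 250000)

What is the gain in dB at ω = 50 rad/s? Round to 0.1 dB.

20.0 dB

At s = jω = j50:
quadratic: (j50)² + 530·j50 + 250000 = 247500 + j26500 → |·| ≈ 2.4891e+05, ∠ ≈ 6.11°
|H| = 2500000 / 2.4891e+05 ≈ 10.044
Gain = 20 log₁₀(10.044) ≈ 20.04 dB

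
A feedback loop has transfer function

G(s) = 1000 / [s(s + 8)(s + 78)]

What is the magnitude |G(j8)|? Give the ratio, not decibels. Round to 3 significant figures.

0.141

At s = jω = j8:
pole (s+8): 8 + j8 → |·| = √(8²+8²) = √128 ≈ 11.314, ∠ = arctan(8/8) ≈ 45.00°
pole (s+78): 78 + j8 → |·| = √(78²+8²) = √6148 ≈ 78.409, ∠ = arctan(8/78) ≈ 5.86°
pole at origin: |s| = 8, ∠ = 90.00° (in denominator)
|G| = 1000 / 7097 ≈ 0.1409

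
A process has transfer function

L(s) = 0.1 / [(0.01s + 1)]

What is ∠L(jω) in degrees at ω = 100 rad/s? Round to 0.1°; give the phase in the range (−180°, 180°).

-45.0°

At ω = 100 rad/s:
pole (1 + j100·0.01) = 1 + j1 → |·| ≈ 1.4142, ∠ ≈ 45.00°
∠L = (0°) − (45.00°) = -45.00°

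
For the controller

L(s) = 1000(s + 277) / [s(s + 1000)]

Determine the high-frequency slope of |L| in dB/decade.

Each pole contributes −20 dB/decade at high frequency; each zero contributes +20 dB/decade.
Net: 1 zero(s) − 2 pole(s) → -20 dB/decade.

-20 dB/decade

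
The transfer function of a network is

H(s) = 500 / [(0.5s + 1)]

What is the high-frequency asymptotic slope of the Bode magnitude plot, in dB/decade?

Each pole contributes −20 dB/decade at high frequency; each zero contributes +20 dB/decade.
Net: 0 zero(s) − 1 pole(s) → -20 dB/decade.

-20 dB/decade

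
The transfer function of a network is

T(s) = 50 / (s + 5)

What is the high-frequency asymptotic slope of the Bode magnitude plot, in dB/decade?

Each pole contributes −20 dB/decade at high frequency; each zero contributes +20 dB/decade.
Net: 0 zero(s) − 1 pole(s) → -20 dB/decade.

-20 dB/decade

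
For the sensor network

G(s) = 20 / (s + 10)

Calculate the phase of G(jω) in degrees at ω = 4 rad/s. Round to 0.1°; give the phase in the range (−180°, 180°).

At s = jω = j4:
pole (s+10): 10 + j4 → |·| = √(10²+4²) = √116 ≈ 10.77, ∠ = arctan(4/10) ≈ 21.80°
∠G = 0.00° − 21.80° = -21.80°

-21.8°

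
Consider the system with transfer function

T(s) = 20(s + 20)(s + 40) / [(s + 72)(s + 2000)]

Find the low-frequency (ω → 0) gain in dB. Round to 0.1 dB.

T(0) = 20·20·40 / (72·2000) ≈ 0.11111
20 log₁₀(0.11111) ≈ -19.08 dB

-19.1 dB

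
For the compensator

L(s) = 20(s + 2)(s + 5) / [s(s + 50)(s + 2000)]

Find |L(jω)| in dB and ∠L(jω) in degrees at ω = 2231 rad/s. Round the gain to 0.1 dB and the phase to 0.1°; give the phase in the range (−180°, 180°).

-43.5 dB, -47.0°

At s = jω = j2231:
zero (s+2): 2 + j2231 → |·| = √(2²+2231²) = √4977365 ≈ 2231, ∠ = arctan(2231/2) ≈ 89.95°
zero (s+5): 5 + j2231 → |·| = √(5²+2231²) = √4977386 ≈ 2231, ∠ = arctan(2231/5) ≈ 89.87°
pole (s+50): 50 + j2231 → |·| = √(50²+2231²) = √4979861 ≈ 2231.6, ∠ = arctan(2231/50) ≈ 88.72°
pole (s+2000): 2000 + j2231 → |·| = √(2000²+2231²) = √8977361 ≈ 2996.2, ∠ = arctan(2231/2000) ≈ 48.13°
pole at origin: |s| = 2231, ∠ = 90.00° (in denominator)
|L| = 20 · 4.9774e+06 / 1.4917e+10 ≈ 0.0066735
Gain = 20 log₁₀(0.0066735) ≈ -43.51 dB
∠L = 179.82° − 226.85° = -47.03°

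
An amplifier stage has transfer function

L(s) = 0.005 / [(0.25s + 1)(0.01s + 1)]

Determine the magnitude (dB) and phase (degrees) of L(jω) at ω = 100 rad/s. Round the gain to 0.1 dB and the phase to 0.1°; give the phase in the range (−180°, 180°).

At ω = 100 rad/s:
pole (1 + j100·0.25) = 1 + j25 → |·| ≈ 25.02, ∠ ≈ 87.71°
pole (1 + j100·0.01) = 1 + j1 → |·| ≈ 1.4142, ∠ ≈ 45.00°
|L| = 0.005 · 1 / (25.02 · 1.4142) ≈ 0.00014131
Gain = 20 log₁₀(0.00014131) ≈ -77.00 dB
∠L = (0°) − (87.71° + 45.00°) = -132.71°

-77.0 dB, -132.7°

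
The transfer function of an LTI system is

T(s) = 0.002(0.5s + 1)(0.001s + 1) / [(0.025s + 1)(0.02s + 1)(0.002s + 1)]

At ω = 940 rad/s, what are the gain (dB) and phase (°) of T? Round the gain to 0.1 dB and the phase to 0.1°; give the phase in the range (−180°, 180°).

At ω = 940 rad/s:
zero (1 + j940·0.5) = 1 + j470 → |·| ≈ 470, ∠ ≈ 89.88°
zero (1 + j940·0.001) = 1 + j0.94 → |·| ≈ 1.3724, ∠ ≈ 43.23°
pole (1 + j940·0.025) = 1 + j23.5 → |·| ≈ 23.521, ∠ ≈ 87.56°
pole (1 + j940·0.02) = 1 + j18.8 → |·| ≈ 18.827, ∠ ≈ 86.96°
pole (1 + j940·0.002) = 1 + j1.88 → |·| ≈ 2.1294, ∠ ≈ 61.99°
|T| = 0.002 · 470 · 1.3724 / (23.521 · 18.827 · 2.1294) ≈ 0.0013681
Gain = 20 log₁₀(0.0013681) ≈ -57.28 dB
∠T = (89.88° + 43.23°) − (87.56° + 86.96° + 61.99°) = -103.40°

-57.3 dB, -103.4°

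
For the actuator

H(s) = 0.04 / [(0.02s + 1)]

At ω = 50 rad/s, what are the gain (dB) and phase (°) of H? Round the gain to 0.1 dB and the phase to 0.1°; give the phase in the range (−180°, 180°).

At ω = 50 rad/s:
pole (1 + j50·0.02) = 1 + j1 → |·| ≈ 1.4142, ∠ ≈ 45.00°
|H| = 0.04 · 1 / (1.4142) ≈ 0.028285
Gain = 20 log₁₀(0.028285) ≈ -30.97 dB
∠H = (0°) − (45.00°) = -45.00°

-31.0 dB, -45.0°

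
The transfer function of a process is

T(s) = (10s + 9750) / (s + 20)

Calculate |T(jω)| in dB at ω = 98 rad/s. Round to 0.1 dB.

39.8 dB

Substitute s = j98:
Numerator: 10(j98) + 9750 = 9750 + j980
Denominator: (j98) + 20 = 20 + j98
|N| = √(9750² + 980²) ≈ 9799.1, ∠N ≈ 5.74°
|D| = √(20² + 98²) ≈ 100.02, ∠D ≈ 78.47°
|T| = 9799.1 / 100.02 ≈ 97.971
Gain = 20 log₁₀(97.971) ≈ 39.82 dB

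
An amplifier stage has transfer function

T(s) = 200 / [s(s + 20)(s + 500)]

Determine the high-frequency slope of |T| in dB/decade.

Each pole contributes −20 dB/decade at high frequency; each zero contributes +20 dB/decade.
Net: 0 zero(s) − 3 pole(s) → -60 dB/decade.

-60 dB/decade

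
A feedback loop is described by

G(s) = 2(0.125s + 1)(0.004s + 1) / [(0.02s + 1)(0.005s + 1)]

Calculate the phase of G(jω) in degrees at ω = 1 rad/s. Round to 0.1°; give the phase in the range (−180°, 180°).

At ω = 1 rad/s:
zero (1 + j1·0.125) = 1 + j0.125 → |·| ≈ 1.0078, ∠ ≈ 7.13°
zero (1 + j1·0.004) = 1 + j0.004 → |·| ≈ 1, ∠ ≈ 0.23°
pole (1 + j1·0.02) = 1 + j0.02 → |·| ≈ 1.0002, ∠ ≈ 1.15°
pole (1 + j1·0.005) = 1 + j0.005 → |·| ≈ 1, ∠ ≈ 0.29°
∠G = (7.13° + 0.23°) − (1.15° + 0.29°) = 5.92°

5.9°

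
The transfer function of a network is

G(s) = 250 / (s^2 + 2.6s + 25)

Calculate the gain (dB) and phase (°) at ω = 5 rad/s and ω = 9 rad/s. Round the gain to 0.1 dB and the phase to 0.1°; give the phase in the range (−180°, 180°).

At s = jω = j5:
quadratic: (j5)² + 2.6·j5 + 25 = 0 + j13 → |·| ≈ 13, ∠ ≈ 90.00°
|G| = 250 / 13 ≈ 19.231
Gain = 20 log₁₀(19.231) ≈ 25.68 dB
∠G = 0.00° − 90.00° = -90.00°

At s = jω = j9:
quadratic: (j9)² + 2.6·j9 + 25 = -56 + j23.4 → |·| ≈ 60.692, ∠ ≈ 157.32°
|G| = 250 / 60.692 ≈ 4.1192
Gain = 20 log₁₀(4.1192) ≈ 12.30 dB
∠G = 0.00° − 157.32° = -157.32°

ω = 5: 25.7 dB, -90.0°; ω = 9: 12.3 dB, -157.3°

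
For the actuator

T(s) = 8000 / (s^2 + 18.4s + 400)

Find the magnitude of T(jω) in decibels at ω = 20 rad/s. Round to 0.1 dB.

26.7 dB

At s = jω = j20:
quadratic: (j20)² + 18.4·j20 + 400 = 0 + j368 → |·| ≈ 368, ∠ ≈ 90.00°
|T| = 8000 / 368 ≈ 21.739
Gain = 20 log₁₀(21.739) ≈ 26.74 dB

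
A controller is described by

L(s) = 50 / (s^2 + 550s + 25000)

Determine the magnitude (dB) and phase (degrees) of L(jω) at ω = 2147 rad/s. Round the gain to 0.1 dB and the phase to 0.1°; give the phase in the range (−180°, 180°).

-99.5 dB, -165.6°

Substitute s = j2147:
Numerator: 50 = 50 + j0
Denominator: (j2147)^2 + 550(j2147) + 25000 = -4584609 + j1180850
|N| = √(50² + 0²) ≈ 50, ∠N ≈ 0.00°
|D| = √(4584609² + 1180850²) ≈ 4.7342e+06, ∠D ≈ 165.56°
|L| = 50 / 4.7342e+06 ≈ 1.0561e-05
Gain = 20 log₁₀(1.0561e-05) ≈ -99.53 dB
∠L = 0.00° − 165.56° = -165.56°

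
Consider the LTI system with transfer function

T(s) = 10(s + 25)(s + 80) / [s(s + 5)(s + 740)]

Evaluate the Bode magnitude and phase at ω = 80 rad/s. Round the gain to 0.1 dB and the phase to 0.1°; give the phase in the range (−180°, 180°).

-34.0 dB, -64.9°

At s = jω = j80:
zero (s+25): 25 + j80 → |·| = √(25²+80²) = √7025 ≈ 83.815, ∠ = arctan(80/25) ≈ 72.65°
zero (s+80): 80 + j80 → |·| = √(80²+80²) = √12800 ≈ 113.14, ∠ = arctan(80/80) ≈ 45.00°
pole (s+5): 5 + j80 → |·| = √(5²+80²) = √6425 ≈ 80.156, ∠ = arctan(80/5) ≈ 86.42°
pole (s+740): 740 + j80 → |·| = √(740²+80²) = √554000 ≈ 744.31, ∠ = arctan(80/740) ≈ 6.17°
pole at origin: |s| = 80, ∠ = 90.00° (in denominator)
|T| = 10 · 9482.8 / 4.7729e+06 ≈ 0.019868
Gain = 20 log₁₀(0.019868) ≈ -34.04 dB
∠T = 117.65° − 182.59° = -64.94°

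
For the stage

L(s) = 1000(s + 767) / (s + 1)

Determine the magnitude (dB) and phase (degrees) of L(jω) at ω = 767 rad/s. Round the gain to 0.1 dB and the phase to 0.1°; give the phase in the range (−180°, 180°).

63.0 dB, -44.9°

At s = jω = j767:
zero (s+767): 767 + j767 → |·| = √(767²+767²) = √1176578 ≈ 1084.7, ∠ = arctan(767/767) ≈ 45.00°
pole (s+1): 1 + j767 → |·| = √(1²+767²) = √588290 ≈ 767, ∠ = arctan(767/1) ≈ 89.93°
|L| = 1000 · 1084.7 / 767 ≈ 1414.2
Gain = 20 log₁₀(1414.2) ≈ 63.01 dB
∠L = 45.00° − 89.93° = -44.93°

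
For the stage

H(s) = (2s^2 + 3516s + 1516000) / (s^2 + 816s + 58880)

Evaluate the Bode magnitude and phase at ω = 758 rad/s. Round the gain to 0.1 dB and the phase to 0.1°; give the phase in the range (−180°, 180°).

10.5 dB, -47.7°

Substitute s = j758:
Numerator: 2(j758)^2 + 3516(j758) + 1516000 = 366872 + j2665128
Denominator: (j758)^2 + 816(j758) + 58880 = -515684 + j618528
|N| = √(366872² + 2665128²) ≈ 2.6903e+06, ∠N ≈ 82.16°
|D| = √(515684² + 618528²) ≈ 8.053e+05, ∠D ≈ 129.82°
|H| = 2.6903e+06 / 8.053e+05 ≈ 3.3407
Gain = 20 log₁₀(3.3407) ≈ 10.48 dB
∠H = 82.16° − 129.82° = -47.66°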